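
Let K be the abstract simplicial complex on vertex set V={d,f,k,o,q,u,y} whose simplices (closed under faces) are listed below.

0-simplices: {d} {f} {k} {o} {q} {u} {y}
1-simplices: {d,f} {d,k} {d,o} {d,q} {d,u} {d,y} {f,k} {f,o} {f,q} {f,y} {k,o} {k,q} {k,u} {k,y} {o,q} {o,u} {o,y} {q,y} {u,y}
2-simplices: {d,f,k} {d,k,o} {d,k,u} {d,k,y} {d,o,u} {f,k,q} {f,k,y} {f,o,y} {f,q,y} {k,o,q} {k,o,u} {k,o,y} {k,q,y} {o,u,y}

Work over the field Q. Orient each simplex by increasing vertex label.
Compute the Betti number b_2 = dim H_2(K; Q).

b_2=2

n_0=7 n_1=19 n_2=14  [Q]
∂1: piv[df,dk,do,dq,du,dy] rk=6  ker:fk,fo,fq,fy,ko,kq,ku,ky,oq,ou,oy,qy,uy
∂2: piv[dfk,dko,dku,dky,dou,fkq,fky,foy,fqy,koq,koy,ouy] rk=12  ker:kou,kqy
b_2=(14−12)−0=2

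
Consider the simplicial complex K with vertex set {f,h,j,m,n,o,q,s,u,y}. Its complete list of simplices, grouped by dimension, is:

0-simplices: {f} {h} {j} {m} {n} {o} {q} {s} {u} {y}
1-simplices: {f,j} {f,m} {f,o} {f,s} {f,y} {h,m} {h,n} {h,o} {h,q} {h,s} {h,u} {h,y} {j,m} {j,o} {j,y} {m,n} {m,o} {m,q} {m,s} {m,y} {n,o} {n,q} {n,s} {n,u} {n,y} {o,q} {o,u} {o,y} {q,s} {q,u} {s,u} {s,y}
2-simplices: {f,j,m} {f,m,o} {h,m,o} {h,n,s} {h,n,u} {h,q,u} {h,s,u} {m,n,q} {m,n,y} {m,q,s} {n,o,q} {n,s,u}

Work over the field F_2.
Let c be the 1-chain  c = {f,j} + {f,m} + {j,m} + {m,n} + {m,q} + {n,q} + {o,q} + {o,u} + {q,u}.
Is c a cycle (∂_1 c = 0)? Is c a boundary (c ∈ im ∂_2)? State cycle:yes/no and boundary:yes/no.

n_0=10 n_1=32 n_2=12  [Z2]
∂1: piv[fj,fm,fo,fs,fy,hm,hn,hq,hu] rk=9  ker:ho,hs,hy,jm,jo,jy,mn,mo,mq,ms,my,no,nq,ns,nu,ny,oq,ou,oy,qs,qu,su,sy
∂2: piv[fjm,fmo,hmo,hns,hnu,hqu,hsu,mnq,mny,mqs,noq] rk=11  ker:nsu
∂1c = 0
c vs im∂2: residual ≠ 0 ⇒ not boundary

cycle:yes boundary:no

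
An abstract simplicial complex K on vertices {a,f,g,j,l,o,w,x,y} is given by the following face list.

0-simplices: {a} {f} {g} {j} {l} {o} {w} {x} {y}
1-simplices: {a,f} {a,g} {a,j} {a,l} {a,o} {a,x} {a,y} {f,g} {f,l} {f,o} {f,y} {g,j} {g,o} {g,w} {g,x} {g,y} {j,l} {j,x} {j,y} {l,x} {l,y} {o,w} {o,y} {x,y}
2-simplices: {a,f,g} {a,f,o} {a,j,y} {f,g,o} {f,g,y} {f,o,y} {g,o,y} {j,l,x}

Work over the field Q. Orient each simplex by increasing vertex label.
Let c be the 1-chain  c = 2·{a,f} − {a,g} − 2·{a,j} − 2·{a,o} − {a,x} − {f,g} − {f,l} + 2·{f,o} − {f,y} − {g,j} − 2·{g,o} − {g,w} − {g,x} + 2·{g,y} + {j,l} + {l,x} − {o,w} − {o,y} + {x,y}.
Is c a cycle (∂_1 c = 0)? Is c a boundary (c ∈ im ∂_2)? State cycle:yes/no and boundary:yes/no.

cycle:no boundary:no

n_0=9 n_1=24 n_2=8  [Q]
∂1: piv[af,ag,aj,al,ao,ax,ay,gw] rk=8  ker:fg,fl,fo,fy,gj,go,gx,gy,jl,jx,jy,lx,ly,ow,oy,xy
∂2: piv[afg,afo,ajy,fgo,fgy,foy,jlx] rk=7  ker:goy
∂1c = 4·{a} + 3·{f} + {g} − 4·{j} − {l} − 2·{w} − 2·{x} + {y}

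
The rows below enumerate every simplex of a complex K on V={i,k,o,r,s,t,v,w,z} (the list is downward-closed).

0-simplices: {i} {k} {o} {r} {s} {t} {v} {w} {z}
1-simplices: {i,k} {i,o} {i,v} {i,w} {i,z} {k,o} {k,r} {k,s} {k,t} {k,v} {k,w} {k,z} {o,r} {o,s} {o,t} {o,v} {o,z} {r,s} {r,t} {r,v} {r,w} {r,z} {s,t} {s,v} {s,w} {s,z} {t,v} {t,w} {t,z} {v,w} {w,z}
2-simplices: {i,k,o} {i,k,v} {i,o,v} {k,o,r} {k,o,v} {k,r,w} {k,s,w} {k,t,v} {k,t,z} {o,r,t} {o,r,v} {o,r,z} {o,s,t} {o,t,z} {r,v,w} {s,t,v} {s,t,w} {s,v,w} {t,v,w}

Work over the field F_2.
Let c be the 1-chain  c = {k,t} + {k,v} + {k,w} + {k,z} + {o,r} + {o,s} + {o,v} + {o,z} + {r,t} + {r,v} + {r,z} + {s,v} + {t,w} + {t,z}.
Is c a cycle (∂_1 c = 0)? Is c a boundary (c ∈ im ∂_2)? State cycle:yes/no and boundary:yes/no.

cycle:yes boundary:yes

n_0=9 n_1=31 n_2=19  [Z2]
∂1: piv[ik,io,iv,iw,iz,kr,ks,kt] rk=8  ker:ko,kv,kw,kz,or,os,ot,ov,oz,rs,rt,rv,rw,rz,st,sv,sw,sz,tv,tw,tz,vw,wz
∂2: piv[iko,ikv,iov,kor,krw,ksw,ktv,ktz,ort,orv,orz,ost,otz,rvw,stv,stw,svw] rk=17  ker:kov,tvw
∂1c = 0
c vs im∂2: reduces to 0 ⇒ boundary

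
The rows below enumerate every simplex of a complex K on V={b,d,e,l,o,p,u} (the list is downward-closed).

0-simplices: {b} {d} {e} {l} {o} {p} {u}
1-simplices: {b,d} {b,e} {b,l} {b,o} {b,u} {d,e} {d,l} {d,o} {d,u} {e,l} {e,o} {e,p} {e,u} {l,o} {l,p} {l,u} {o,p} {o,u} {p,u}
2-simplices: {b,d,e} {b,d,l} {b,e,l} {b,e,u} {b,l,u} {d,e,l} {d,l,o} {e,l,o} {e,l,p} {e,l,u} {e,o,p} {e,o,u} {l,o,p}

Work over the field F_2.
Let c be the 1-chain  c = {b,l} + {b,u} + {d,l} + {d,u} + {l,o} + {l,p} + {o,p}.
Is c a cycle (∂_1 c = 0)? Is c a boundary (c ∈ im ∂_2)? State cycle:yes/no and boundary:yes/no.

n_0=7 n_1=19 n_2=13  [Z2]
∂1: piv[bd,be,bl,bo,bu,ep] rk=6  ker:de,dl,do,du,el,eo,eu,lo,lp,lu,op,ou,pu
∂2: piv[bde,bdl,bel,beu,blu,dlo,elo,elp,eop,eou] rk=10  ker:del,elu,lop
∂1c = 0
c vs im∂2: residual ≠ 0 ⇒ not boundary

cycle:yes boundary:no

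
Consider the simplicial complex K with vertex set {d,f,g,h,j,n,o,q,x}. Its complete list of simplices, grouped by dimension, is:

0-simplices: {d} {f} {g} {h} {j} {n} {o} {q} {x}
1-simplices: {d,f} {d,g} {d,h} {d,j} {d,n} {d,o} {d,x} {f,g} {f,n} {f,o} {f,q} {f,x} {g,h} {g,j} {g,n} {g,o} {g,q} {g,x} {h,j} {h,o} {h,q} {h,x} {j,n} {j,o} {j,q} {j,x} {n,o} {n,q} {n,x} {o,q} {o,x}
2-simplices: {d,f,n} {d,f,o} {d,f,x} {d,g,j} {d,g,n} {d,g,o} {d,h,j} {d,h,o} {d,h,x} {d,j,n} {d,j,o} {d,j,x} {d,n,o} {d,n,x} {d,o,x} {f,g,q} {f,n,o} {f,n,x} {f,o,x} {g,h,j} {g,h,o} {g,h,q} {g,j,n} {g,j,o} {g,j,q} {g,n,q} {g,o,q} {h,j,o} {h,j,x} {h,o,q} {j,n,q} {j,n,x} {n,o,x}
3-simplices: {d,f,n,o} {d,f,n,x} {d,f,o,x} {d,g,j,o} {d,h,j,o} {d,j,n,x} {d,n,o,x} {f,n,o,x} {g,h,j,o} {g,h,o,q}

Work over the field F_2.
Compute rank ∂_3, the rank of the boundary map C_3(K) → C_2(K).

n_0=9 n_1=31 n_2=33 n_3=10  [Z2]
∂1: piv[df,dg,dh,dj,dn,do,dx,fq] rk=8  ker:fg,fn,fo,fx,gh,gj,gn,go,gq,gx,hj,ho,hq,hx,jn,jo,jq,jx,no,nq,nx,oq,ox
∂2: piv[dfn,dfo,dfx,dgj,dgn,dgo,dhj,dho,dhx,djn,djo,djx,dno,dnx,dox,fgq,ghj,ghq,gjq,gnq,goq] rk=21  ker:fno,fnx,fox,gho,gjn,gjo,hjo,hjx,hoq,jnq,jnx,nox
∂3: piv[dfno,dfnx,dfox,dgjo,dhjo,djnx,dnox,ghjo,ghoq] rk=9  ker:fnox
rk∂_3=9

rank∂_3=9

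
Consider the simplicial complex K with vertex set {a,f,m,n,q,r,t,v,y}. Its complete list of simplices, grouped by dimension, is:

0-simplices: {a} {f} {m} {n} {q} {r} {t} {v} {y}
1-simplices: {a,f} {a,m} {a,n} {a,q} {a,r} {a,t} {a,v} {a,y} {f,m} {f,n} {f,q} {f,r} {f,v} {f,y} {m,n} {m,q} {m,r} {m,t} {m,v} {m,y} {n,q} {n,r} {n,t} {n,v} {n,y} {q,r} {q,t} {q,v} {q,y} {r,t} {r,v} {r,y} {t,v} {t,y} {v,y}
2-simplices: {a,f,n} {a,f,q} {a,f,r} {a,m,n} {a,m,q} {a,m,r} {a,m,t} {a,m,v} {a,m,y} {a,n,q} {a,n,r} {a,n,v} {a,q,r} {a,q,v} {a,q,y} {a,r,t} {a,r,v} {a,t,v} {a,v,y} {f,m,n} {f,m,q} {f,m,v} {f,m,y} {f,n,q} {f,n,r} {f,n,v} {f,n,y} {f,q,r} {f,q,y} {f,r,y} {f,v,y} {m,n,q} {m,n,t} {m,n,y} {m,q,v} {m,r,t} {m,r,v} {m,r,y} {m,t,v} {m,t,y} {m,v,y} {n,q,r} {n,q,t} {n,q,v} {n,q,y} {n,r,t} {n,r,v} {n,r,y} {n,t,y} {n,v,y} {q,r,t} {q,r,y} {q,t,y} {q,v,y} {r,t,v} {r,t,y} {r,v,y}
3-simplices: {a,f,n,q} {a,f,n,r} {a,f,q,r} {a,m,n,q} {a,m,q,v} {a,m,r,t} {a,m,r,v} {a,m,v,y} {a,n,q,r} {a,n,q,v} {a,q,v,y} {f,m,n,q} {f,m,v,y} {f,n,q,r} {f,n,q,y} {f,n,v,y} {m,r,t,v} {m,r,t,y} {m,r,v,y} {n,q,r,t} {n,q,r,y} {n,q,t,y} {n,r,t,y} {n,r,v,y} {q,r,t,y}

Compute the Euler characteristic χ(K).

χ(K)=6

n_0=9 n_1=35 n_2=57 n_3=25
χ=+9−35+57−25=6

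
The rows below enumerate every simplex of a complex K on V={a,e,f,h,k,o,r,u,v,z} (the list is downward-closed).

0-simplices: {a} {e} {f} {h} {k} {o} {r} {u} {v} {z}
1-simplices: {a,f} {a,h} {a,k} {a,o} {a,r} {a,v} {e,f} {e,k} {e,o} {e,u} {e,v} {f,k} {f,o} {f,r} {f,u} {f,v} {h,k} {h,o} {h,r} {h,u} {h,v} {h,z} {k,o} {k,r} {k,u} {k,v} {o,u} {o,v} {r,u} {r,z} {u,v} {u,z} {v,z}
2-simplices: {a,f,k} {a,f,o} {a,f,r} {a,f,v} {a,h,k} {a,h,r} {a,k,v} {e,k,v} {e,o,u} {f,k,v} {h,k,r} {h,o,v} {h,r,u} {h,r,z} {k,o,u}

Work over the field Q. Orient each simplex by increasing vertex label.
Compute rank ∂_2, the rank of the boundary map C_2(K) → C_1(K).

rank∂_2=14

n_0=10 n_1=33 n_2=15  [Q]
∂1: piv[af,ah,ak,ao,ar,av,ef,eu,hz] rk=9  ker:ek,eo,ev,fk,fo,fr,fu,fv,hk,ho,hr,hu,hv,ko,kr,ku,kv,ou,ov,ru,rz,uv,uz,vz
∂2: piv[afk,afo,afr,afv,ahk,ahr,akv,ekv,eou,hkr,hov,hru,hrz,kou] rk=14  ker:fkv
rk∂_2=14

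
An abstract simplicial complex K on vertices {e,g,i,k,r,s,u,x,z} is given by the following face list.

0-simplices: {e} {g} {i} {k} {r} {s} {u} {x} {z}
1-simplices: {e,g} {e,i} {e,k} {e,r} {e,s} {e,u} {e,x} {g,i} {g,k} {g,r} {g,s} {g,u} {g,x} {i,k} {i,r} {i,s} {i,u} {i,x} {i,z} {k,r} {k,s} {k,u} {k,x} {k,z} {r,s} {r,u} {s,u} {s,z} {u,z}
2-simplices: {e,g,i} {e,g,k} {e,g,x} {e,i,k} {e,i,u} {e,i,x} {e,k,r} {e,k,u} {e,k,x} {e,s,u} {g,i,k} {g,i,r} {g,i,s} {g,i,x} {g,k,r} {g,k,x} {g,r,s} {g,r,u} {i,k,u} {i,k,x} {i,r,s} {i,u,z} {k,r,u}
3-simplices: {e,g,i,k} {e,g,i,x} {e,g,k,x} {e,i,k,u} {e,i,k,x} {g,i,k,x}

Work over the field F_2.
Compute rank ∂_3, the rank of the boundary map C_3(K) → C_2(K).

n_0=9 n_1=29 n_2=23 n_3=6  [Z2]
∂1: piv[eg,ei,ek,er,es,eu,ex,iz] rk=8  ker:gi,gk,gr,gs,gu,gx,ik,ir,is,iu,ix,kr,ks,ku,kx,kz,rs,ru,su,sz,uz
∂2: piv[egi,egk,egx,eik,eiu,eix,ekr,eku,ekx,esu,gir,gis,gkr,grs,gru,iuz,kru] rk=17  ker:gik,gix,gkx,iku,ikx,irs
∂3: piv[egik,egix,egkx,eiku,eikx] rk=5  ker:gikx
rk∂_3=5

rank∂_3=5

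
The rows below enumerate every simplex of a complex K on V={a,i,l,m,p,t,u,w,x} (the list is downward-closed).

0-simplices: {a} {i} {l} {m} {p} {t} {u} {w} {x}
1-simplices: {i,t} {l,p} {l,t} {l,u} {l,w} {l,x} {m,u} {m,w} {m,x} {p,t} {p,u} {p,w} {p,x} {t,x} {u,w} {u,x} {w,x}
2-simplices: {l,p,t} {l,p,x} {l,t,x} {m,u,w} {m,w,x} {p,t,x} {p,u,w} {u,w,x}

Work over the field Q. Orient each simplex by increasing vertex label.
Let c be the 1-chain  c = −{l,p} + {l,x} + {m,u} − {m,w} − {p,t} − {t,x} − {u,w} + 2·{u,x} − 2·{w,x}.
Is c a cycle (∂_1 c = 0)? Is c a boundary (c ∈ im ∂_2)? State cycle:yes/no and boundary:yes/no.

n_0=9 n_1=17 n_2=8  [Q]
∂1: piv[it,lp,lt,lu,lw,lx,mu] rk=7  ker:mw,mx,pt,pu,pw,px,tx,uw,ux,wx
∂2: piv[lpt,lpx,ltx,muw,mwx,puw,uwx] rk=7  ker:ptx
∂1c = 0
c vs im∂2: reduces to 0 ⇒ boundary

cycle:yes boundary:yes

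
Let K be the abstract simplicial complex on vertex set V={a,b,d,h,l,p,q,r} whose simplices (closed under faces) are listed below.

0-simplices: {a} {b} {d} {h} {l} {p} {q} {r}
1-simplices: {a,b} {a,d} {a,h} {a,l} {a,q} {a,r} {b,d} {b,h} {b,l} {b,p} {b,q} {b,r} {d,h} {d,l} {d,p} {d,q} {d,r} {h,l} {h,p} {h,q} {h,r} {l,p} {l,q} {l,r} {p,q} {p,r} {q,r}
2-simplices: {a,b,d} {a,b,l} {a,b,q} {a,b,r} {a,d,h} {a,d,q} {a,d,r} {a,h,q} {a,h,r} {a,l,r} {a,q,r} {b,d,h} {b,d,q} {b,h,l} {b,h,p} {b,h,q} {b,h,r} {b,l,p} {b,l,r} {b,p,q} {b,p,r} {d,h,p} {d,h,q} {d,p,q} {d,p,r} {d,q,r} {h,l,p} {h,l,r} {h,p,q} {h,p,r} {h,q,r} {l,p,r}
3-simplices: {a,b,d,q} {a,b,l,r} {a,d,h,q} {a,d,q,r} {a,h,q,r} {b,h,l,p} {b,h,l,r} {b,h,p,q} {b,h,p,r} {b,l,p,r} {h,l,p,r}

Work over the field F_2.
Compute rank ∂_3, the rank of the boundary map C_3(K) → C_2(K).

n_0=8 n_1=27 n_2=32 n_3=11  [Z2]
∂1: piv[ab,ad,ah,al,aq,ar,bp] rk=7  ker:bd,bh,bl,bq,br,dh,dl,dp,dq,dr,hl,hp,hq,hr,lp,lq,lr,pq,pr,qr
∂2: piv[abd,abl,abq,abr,adh,adq,adr,ahq,ahr,alr,aqr,bdh,bhl,bhp,blp,bpq,bpr,dhp] rk=18  ker:bdq,bhq,bhr,blr,dhq,dpq,dpr,dqr,hlp,hlr,hpq,hpr,hqr,lpr
∂3: piv[abdq,ablr,adhq,adqr,ahqr,bhlp,bhlr,bhpq,bhpr,blpr] rk=10  ker:hlpr
rk∂_3=10

rank∂_3=10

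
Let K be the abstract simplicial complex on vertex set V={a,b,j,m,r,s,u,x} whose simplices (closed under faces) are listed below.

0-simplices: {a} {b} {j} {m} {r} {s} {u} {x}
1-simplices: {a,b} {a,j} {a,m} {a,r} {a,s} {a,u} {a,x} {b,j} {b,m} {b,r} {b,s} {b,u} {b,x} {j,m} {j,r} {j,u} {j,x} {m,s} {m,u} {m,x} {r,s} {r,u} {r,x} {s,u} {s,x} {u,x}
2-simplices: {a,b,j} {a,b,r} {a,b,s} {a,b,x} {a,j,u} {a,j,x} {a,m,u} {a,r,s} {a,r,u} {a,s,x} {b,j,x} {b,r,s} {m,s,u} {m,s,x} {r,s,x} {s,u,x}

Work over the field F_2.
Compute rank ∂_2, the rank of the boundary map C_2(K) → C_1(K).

n_0=8 n_1=26 n_2=16  [Z2]
∂1: piv[ab,aj,am,ar,as,au,ax] rk=7  ker:bj,bm,br,bs,bu,bx,jm,jr,ju,jx,ms,mu,mx,rs,ru,rx,su,sx,ux
∂2: piv[abj,abr,abs,abx,aju,ajx,amu,ars,aru,asx,msu,msx,rsx,sux] rk=14  ker:bjx,brs
rk∂_2=14

rank∂_2=14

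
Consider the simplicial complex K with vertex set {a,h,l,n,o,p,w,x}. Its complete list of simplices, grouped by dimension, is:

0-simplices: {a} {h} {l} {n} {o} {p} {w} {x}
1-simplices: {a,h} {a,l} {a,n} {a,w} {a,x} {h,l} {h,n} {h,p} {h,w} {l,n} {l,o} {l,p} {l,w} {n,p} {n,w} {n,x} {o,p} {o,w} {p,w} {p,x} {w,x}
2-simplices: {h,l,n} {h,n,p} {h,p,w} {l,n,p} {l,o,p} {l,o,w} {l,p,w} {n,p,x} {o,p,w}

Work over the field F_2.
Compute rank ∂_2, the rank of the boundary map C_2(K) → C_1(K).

n_0=8 n_1=21 n_2=9  [Z2]
∂1: piv[ah,al,an,aw,ax,hp,lo] rk=7  ker:hl,hn,hw,ln,lp,lw,np,nw,nx,op,ow,pw,px,wx
∂2: piv[hln,hnp,hpw,lnp,lop,low,lpw,npx] rk=8  ker:opw
rk∂_2=8

rank∂_2=8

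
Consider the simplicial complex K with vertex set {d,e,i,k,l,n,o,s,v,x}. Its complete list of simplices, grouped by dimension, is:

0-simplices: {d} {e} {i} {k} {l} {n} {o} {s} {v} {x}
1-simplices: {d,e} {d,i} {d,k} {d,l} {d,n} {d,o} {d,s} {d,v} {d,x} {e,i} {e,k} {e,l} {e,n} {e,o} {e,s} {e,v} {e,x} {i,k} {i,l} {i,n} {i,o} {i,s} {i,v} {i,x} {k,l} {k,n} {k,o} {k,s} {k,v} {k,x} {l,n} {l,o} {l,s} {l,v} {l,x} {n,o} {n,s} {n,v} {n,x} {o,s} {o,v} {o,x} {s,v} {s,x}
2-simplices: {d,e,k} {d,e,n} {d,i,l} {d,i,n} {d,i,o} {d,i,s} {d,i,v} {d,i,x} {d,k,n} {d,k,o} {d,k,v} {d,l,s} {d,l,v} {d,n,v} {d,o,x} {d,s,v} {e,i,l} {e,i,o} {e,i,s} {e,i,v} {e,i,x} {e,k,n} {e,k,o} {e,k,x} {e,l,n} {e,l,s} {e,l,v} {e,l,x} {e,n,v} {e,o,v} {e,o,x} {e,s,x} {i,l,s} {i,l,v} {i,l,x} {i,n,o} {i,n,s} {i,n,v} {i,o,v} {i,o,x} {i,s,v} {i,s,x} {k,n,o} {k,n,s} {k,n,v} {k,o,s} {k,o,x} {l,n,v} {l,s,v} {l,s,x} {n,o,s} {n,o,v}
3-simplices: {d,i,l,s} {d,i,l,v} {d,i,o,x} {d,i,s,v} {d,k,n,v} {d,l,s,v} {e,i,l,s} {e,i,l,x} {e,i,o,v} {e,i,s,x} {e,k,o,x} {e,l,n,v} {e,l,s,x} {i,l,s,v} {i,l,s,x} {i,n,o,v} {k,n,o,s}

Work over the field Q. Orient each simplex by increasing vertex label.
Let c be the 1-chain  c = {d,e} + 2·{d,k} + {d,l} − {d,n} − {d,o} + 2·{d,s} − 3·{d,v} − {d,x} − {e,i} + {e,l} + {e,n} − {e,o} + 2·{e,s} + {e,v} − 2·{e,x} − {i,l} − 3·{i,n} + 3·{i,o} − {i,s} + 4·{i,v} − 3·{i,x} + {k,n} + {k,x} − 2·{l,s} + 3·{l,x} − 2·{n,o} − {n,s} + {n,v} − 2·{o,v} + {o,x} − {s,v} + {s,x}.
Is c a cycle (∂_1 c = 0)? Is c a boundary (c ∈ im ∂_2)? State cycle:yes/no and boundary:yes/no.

n_0=10 n_1=44 n_2=52 n_3=17  [Q]
∂1: piv[de,di,dk,dl,dn,do,ds,dv,dx] rk=9  ker:ei,ek,el,en,eo,es,ev,ex,ik,il,in,io,is,iv,ix,kl,kn,ko,ks,kv,kx,ln,lo,ls,lv,lx,no,ns,nv,nx,os,ov,ox,sv,sx
∂2: piv[dek,den,dil,din,dio,dis,div,dix,dkn,dko,dkv,dls,dlv,dnv,dox,dsv,eil,eio,eis,eiv,eix,eko,ekx,eln,elx,eov,esx,ino,ins,kns,kos] rk=31  ker:ekn,els,elv,env,eox,ils,ilv,ilx,inv,iov,iox,isv,isx,kno,knv,kox,lnv,lsv,lsx,nos,nov
∂3: piv[dils,dilv,diox,disv,dknv,dlsv,eils,eilx,eiov,eisx,ekox,elnv,elsx,inov,knos] rk=15  ker:ilsv,ilsx
∂1c = 0
c vs im∂2: reduces to 0 ⇒ boundary

cycle:yes boundary:yes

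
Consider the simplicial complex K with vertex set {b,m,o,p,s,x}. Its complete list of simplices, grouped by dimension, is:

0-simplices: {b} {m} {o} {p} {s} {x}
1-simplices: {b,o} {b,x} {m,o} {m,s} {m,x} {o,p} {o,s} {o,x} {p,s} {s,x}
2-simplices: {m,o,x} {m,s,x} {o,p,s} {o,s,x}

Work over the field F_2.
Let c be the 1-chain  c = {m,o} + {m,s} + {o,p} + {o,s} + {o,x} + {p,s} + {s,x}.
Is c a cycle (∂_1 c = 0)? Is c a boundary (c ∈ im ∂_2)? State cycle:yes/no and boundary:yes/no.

n_0=6 n_1=10 n_2=4  [Z2]
∂1: piv[bo,bx,mo,ms,op] rk=5  ker:mx,os,ox,ps,sx
∂2: piv[mox,msx,ops,osx] rk=4
∂1c = 0
c vs im∂2: reduces to 0 ⇒ boundary

cycle:yes boundary:yes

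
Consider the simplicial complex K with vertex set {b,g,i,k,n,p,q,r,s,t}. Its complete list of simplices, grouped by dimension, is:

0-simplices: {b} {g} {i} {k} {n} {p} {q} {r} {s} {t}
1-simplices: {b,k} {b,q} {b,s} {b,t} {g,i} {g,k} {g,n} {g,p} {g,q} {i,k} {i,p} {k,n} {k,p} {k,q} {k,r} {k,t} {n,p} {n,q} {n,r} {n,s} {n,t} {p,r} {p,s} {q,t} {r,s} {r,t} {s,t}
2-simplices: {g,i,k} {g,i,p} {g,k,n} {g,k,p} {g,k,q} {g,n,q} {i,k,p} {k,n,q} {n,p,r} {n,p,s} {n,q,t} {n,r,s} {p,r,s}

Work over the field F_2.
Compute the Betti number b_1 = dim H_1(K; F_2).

n_0=10 n_1=27 n_2=13  [Z2]
∂1: piv[bk,bq,bs,bt,gi,gk,gn,gp,kr] rk=9  ker:gq,ik,ip,kn,kp,kq,kt,np,nq,nr,ns,nt,pr,ps,qt,rs,rt,st
∂2: piv[gik,gip,gkn,gkp,gkq,gnq,npr,nps,nqt,nrs] rk=10  ker:ikp,knq,prs
b_1=(27−9)−10=8

b_1=8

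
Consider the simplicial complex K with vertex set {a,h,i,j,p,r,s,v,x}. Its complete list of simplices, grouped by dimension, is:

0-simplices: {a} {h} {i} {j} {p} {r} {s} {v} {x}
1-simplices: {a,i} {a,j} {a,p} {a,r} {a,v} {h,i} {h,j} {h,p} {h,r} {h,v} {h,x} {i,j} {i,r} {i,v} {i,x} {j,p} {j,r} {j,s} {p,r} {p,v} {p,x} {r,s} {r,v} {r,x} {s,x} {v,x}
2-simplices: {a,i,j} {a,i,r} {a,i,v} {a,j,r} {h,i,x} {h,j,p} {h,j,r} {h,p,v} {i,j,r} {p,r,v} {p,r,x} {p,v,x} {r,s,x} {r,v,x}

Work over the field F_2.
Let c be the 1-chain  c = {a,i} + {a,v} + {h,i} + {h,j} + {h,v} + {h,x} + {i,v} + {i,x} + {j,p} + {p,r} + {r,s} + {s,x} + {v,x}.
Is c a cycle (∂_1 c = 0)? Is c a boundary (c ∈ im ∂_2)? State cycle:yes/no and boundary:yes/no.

n_0=9 n_1=26 n_2=14  [Z2]
∂1: piv[ai,aj,ap,ar,av,hi,hx,js] rk=8  ker:hj,hp,hr,hv,ij,ir,iv,ix,jp,jr,pr,pv,px,rs,rv,rx,sx,vx
∂2: piv[aij,air,aiv,ajr,hix,hjp,hjr,hpv,prv,prx,pvx,rsx] rk=12  ker:ijr,rvx
∂1c = 0
c vs im∂2: reduces to 0 ⇒ boundary

cycle:yes boundary:yes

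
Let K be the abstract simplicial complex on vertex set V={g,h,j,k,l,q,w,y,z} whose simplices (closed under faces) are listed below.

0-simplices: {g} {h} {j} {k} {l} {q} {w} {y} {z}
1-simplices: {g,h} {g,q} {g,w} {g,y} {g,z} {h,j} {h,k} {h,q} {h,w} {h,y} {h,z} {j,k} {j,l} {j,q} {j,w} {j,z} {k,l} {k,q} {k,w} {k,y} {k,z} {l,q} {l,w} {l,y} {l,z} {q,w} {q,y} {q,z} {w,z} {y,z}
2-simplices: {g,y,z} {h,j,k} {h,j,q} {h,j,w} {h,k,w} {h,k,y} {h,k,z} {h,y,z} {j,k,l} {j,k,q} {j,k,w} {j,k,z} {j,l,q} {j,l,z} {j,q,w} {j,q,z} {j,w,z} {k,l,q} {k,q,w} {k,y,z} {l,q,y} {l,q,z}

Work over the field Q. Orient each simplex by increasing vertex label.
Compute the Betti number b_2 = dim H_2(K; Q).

n_0=9 n_1=30 n_2=22  [Q]
∂1: piv[gh,gq,gw,gy,gz,hj,hk,jl] rk=8  ker:hq,hw,hy,hz,jk,jq,jw,jz,kl,kq,kw,ky,kz,lq,lw,ly,lz,qw,qy,qz,wz,yz
∂2: piv[gyz,hjk,hjq,hjw,hkw,hky,hkz,hyz,jkl,jkq,jkz,jlq,jlz,jqw,jqz,jwz,lqy] rk=17  ker:jkw,klq,kqw,kyz,lqz
b_2=(22−17)−0=5

b_2=5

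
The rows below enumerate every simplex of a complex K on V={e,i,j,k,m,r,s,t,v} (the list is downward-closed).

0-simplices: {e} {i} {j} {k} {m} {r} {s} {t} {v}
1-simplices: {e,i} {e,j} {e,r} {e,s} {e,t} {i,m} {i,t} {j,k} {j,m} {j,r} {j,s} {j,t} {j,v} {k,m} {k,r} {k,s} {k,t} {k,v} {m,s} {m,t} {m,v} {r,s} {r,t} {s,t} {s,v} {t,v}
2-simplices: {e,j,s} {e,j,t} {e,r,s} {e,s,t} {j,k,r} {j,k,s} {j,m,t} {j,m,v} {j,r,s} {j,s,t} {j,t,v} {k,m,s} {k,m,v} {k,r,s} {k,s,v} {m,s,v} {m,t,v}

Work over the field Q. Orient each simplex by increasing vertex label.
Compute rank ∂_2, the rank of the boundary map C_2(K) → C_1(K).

rank∂_2=13

n_0=9 n_1=26 n_2=17  [Q]
∂1: piv[ei,ej,er,es,et,im,jk,jv] rk=8  ker:it,jm,jr,js,jt,km,kr,ks,kt,kv,ms,mt,mv,rs,rt,st,sv,tv
∂2: piv[ejs,ejt,ers,est,jkr,jks,jmt,jmv,jrs,jtv,kms,kmv,ksv] rk=13  ker:jst,krs,msv,mtv
rk∂_2=13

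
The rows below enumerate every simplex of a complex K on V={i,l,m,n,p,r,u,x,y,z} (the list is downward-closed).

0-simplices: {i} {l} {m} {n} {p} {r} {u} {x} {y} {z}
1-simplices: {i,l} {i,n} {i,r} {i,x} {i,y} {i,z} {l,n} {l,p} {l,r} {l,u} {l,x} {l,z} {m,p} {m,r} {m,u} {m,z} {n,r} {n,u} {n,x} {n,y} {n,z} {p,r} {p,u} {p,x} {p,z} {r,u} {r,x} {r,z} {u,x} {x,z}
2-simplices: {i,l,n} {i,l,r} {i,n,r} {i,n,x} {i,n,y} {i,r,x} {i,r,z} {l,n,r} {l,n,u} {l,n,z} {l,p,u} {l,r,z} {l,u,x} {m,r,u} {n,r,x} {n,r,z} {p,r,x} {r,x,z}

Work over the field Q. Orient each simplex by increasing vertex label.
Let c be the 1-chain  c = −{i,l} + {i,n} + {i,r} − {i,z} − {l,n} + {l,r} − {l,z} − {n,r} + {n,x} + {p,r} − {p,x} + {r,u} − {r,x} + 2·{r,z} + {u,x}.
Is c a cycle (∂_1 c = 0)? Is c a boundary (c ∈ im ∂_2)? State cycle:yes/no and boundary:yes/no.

cycle:yes boundary:no

n_0=10 n_1=30 n_2=18  [Q]
∂1: piv[il,in,ir,ix,iy,iz,lp,lu,mp] rk=9  ker:ln,lr,lx,lz,mr,mu,mz,nr,nu,nx,ny,nz,pr,pu,px,pz,ru,rx,rz,ux,xz
∂2: piv[iln,ilr,inr,inx,iny,irx,irz,lnu,lnz,lpu,lrz,lux,mru,prx,rxz] rk=15  ker:lnr,nrx,nrz
∂1c = 0
c vs im∂2: residual ≠ 0 ⇒ not boundary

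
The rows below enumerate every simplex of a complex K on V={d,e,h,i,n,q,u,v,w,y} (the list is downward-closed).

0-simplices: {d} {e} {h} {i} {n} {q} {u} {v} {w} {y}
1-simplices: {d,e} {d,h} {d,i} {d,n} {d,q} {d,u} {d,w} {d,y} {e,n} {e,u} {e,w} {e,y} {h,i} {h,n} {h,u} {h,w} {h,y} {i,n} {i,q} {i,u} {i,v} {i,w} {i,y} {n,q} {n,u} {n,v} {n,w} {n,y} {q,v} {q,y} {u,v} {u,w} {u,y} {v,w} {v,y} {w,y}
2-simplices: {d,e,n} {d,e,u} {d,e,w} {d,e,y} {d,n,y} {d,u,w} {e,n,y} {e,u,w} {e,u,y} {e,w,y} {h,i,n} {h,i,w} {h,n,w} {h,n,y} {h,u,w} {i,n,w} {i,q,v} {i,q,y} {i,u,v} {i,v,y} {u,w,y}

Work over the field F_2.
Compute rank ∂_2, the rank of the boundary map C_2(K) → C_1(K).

n_0=10 n_1=36 n_2=21  [Z2]
∂1: piv[de,dh,di,dn,dq,du,dw,dy,iv] rk=9  ker:en,eu,ew,ey,hi,hn,hu,hw,hy,in,iq,iu,iw,iy,nq,nu,nv,nw,ny,qv,qy,uv,uw,uy,vw,vy,wy
∂2: piv[den,deu,dew,dey,dny,duw,euy,ewy,hin,hiw,hnw,hny,huw,iqv,iqy,iuv,ivy] rk=17  ker:eny,euw,inw,uwy
rk∂_2=17

rank∂_2=17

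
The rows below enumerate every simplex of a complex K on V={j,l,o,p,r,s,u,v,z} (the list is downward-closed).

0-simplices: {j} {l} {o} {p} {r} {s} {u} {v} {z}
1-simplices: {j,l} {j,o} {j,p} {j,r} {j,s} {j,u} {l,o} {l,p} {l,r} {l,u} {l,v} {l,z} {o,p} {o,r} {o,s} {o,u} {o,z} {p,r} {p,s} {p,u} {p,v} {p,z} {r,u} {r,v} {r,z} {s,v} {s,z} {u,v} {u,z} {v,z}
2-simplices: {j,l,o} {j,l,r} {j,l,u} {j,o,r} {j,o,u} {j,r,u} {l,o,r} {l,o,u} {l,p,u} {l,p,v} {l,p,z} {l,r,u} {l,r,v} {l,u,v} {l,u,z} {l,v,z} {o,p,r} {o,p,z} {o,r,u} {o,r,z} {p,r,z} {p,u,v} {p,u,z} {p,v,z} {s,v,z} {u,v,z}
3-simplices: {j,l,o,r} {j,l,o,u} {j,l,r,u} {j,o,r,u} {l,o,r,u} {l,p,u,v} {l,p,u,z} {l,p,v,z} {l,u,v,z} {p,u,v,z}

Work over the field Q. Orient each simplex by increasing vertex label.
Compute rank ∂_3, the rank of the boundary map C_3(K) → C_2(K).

rank∂_3=8

n_0=9 n_1=30 n_2=26 n_3=10  [Q]
∂1: piv[jl,jo,jp,jr,js,ju,lv,lz] rk=8  ker:lo,lp,lr,lu,op,or,os,ou,oz,pr,ps,pu,pv,pz,ru,rv,rz,sv,sz,uv,uz,vz
∂2: piv[jlo,jlr,jlu,jor,jou,jru,lpu,lpv,lpz,lrv,luv,luz,lvz,opr,opz,orz,svz] rk=17  ker:lor,lou,lru,oru,prz,puv,puz,pvz,uvz
∂3: piv[jlor,jlou,jlru,joru,lpuv,lpuz,lpvz,luvz] rk=8  ker:loru,puvz
rk∂_3=8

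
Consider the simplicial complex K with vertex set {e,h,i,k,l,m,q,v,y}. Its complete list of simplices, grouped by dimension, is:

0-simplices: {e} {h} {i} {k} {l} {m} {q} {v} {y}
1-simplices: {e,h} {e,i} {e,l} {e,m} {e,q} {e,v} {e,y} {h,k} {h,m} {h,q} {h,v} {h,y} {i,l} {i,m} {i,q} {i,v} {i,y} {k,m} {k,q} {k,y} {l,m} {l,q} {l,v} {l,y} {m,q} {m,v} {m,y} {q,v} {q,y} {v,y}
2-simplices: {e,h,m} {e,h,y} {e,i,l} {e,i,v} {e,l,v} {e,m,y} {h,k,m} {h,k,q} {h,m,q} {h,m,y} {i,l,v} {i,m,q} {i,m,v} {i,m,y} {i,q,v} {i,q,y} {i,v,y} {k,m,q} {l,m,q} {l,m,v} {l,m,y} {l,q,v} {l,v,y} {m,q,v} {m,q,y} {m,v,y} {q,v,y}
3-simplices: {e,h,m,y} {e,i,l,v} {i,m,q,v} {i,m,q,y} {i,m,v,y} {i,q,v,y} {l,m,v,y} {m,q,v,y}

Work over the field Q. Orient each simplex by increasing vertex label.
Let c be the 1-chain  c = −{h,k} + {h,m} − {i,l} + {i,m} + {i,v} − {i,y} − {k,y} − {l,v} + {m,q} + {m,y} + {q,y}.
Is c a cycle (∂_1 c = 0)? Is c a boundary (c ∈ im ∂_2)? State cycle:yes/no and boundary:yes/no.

n_0=9 n_1=30 n_2=27 n_3=8  [Q]
∂1: piv[eh,ei,el,em,eq,ev,ey,hk] rk=8  ker:hm,hq,hv,hy,il,im,iq,iv,iy,km,kq,ky,lm,lq,lv,ly,mq,mv,my,qv,qy,vy
∂2: piv[ehm,ehy,eil,eiv,elv,emy,hkm,hkq,hmq,imq,imv,imy,iqv,iqy,ivy,lmq,lmv,lmy] rk=18  ker:hmy,ilv,kmq,lqv,lvy,mqv,mqy,mvy,qvy
∂3: piv[ehmy,eilv,imqv,imqy,imvy,iqvy,lmvy] rk=7  ker:mqvy
∂1c = 0
c vs im∂2: residual ≠ 0 ⇒ not boundary

cycle:yes boundary:no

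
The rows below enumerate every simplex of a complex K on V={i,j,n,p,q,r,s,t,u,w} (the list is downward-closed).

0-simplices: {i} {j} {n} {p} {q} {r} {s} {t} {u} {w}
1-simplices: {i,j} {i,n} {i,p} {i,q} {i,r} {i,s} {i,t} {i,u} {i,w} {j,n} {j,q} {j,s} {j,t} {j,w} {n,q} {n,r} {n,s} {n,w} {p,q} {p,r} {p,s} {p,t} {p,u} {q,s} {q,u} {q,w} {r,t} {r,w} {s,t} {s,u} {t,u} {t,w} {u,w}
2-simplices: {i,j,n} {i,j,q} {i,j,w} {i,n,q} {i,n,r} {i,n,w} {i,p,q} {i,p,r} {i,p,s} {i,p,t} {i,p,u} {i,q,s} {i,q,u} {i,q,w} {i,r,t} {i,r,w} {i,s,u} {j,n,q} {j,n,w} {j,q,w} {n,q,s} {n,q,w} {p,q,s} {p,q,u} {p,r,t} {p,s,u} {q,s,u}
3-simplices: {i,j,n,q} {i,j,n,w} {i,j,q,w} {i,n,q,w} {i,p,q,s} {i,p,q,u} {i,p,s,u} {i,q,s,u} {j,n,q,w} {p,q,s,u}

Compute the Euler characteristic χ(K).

n_0=10 n_1=33 n_2=27 n_3=10
χ=+10−33+27−10=-6

χ(K)=-6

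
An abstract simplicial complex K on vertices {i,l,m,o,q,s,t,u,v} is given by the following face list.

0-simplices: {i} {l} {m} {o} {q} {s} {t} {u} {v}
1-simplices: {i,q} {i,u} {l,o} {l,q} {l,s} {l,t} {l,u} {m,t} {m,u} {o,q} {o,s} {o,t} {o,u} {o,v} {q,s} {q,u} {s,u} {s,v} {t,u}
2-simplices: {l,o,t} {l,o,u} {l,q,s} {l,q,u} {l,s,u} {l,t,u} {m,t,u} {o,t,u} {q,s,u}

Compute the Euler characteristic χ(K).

χ(K)=-1

n_0=9 n_1=19 n_2=9
χ=+9−19+9=-1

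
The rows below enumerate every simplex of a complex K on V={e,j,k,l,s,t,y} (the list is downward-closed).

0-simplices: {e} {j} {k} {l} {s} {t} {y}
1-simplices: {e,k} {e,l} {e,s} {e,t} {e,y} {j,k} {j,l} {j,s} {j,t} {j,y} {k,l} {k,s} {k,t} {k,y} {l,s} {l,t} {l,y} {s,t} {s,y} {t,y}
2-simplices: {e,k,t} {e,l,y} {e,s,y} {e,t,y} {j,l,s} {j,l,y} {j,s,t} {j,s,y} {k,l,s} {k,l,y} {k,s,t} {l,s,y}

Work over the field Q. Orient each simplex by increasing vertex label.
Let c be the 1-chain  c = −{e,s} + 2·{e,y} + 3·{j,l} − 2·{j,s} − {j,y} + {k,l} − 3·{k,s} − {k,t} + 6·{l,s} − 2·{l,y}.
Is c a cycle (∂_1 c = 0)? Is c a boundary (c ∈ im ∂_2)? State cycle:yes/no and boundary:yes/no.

n_0=7 n_1=20 n_2=12  [Q]
∂1: piv[ek,el,es,et,ey,jk] rk=6  ker:jl,js,jt,jy,kl,ks,kt,ky,ls,lt,ly,st,sy,ty
∂2: piv[ekt,ely,esy,ety,jls,jly,jst,jsy,kls,kly,kst] rk=11  ker:lsy
∂1c = −{e} + 3·{k} − {t} − {y}

cycle:no boundary:no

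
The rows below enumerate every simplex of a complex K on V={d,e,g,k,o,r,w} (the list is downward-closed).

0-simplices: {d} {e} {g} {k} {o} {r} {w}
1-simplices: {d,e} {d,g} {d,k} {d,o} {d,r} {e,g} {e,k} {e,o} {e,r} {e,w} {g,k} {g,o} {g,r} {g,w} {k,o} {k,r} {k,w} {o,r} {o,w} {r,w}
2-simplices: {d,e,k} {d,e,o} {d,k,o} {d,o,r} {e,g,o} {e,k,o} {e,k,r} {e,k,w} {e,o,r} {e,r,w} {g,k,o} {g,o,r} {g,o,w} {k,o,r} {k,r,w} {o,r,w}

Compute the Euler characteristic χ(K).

χ(K)=3

n_0=7 n_1=20 n_2=16
χ=+7−20+16=3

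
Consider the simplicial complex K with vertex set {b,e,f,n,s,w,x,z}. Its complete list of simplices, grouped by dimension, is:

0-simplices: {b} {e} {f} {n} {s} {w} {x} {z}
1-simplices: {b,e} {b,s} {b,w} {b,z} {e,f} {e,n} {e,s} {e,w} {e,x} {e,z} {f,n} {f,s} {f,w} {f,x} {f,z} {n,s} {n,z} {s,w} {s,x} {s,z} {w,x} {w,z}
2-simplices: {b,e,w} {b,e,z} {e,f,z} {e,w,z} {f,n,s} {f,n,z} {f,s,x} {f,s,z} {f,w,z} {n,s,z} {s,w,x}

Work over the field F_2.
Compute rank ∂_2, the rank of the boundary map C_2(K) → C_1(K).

n_0=8 n_1=22 n_2=11  [Z2]
∂1: piv[be,bs,bw,bz,ef,en,ex] rk=7  ker:es,ew,ez,fn,fs,fw,fx,fz,ns,nz,sw,sx,sz,wx,wz
∂2: piv[bew,bez,efz,ewz,fns,fnz,fsx,fsz,fwz,swx] rk=10  ker:nsz
rk∂_2=10

rank∂_2=10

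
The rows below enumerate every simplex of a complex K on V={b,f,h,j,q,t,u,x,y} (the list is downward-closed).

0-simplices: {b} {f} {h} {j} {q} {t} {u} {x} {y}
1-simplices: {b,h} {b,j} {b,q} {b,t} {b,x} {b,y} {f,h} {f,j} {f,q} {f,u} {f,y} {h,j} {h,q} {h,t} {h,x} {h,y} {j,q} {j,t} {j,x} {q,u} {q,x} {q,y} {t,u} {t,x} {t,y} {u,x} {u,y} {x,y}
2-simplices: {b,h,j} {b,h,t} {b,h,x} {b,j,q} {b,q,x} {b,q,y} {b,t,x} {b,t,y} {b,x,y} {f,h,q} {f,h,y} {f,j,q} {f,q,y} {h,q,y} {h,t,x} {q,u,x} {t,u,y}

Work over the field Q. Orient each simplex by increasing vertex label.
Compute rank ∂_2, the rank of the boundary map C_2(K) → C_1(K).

rank∂_2=15

n_0=9 n_1=28 n_2=17  [Q]
∂1: piv[bh,bj,bq,bt,bx,by,fh,fu] rk=8  ker:fj,fq,fy,hj,hq,ht,hx,hy,jq,jt,jx,qu,qx,qy,tu,tx,ty,ux,uy,xy
∂2: piv[bhj,bht,bhx,bjq,bqx,bqy,btx,bty,bxy,fhq,fhy,fjq,fqy,qux,tuy] rk=15  ker:hqy,htx
rk∂_2=15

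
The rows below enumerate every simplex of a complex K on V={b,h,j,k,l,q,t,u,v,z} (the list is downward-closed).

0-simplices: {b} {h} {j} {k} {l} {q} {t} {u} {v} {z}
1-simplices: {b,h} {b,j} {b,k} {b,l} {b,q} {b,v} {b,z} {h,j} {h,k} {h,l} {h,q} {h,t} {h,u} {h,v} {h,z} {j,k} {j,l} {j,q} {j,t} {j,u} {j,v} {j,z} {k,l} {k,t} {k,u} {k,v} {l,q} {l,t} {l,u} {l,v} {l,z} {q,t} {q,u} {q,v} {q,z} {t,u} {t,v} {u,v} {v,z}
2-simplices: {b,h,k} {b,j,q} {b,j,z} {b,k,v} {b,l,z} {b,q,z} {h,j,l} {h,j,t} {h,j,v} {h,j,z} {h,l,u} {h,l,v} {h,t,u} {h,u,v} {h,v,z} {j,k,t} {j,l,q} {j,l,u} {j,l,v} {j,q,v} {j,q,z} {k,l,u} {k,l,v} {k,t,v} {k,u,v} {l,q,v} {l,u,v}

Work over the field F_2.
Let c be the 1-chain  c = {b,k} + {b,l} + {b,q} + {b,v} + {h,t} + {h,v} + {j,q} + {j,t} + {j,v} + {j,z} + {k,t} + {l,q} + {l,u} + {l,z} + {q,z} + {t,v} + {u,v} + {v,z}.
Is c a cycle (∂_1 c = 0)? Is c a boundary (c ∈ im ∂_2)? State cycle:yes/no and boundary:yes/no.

cycle:yes boundary:yes

n_0=10 n_1=39 n_2=27  [Z2]
∂1: piv[bh,bj,bk,bl,bq,bv,bz,ht,hu] rk=9  ker:hj,hk,hl,hq,hv,hz,jk,jl,jq,jt,ju,jv,jz,kl,kt,ku,kv,lq,lt,lu,lv,lz,qt,qu,qv,qz,tu,tv,uv,vz
∂2: piv[bhk,bjq,bjz,bkv,blz,bqz,hjl,hjt,hjv,hjz,hlu,hlv,htu,huv,hvz,jkt,jlq,jlu,jqv,klu,klv,ktv] rk=22  ker:jlv,jqz,kuv,lqv,luv
∂1c = 0
c vs im∂2: reduces to 0 ⇒ boundary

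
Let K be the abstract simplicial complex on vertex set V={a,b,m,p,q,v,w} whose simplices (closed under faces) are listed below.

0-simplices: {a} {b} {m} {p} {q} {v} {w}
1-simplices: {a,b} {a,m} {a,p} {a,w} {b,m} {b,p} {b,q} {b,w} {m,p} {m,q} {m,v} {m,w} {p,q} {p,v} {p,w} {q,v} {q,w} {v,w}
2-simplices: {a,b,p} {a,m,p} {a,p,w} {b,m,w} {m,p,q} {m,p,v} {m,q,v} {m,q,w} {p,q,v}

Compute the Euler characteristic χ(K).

n_0=7 n_1=18 n_2=9
χ=+7−18+9=-2

χ(K)=-2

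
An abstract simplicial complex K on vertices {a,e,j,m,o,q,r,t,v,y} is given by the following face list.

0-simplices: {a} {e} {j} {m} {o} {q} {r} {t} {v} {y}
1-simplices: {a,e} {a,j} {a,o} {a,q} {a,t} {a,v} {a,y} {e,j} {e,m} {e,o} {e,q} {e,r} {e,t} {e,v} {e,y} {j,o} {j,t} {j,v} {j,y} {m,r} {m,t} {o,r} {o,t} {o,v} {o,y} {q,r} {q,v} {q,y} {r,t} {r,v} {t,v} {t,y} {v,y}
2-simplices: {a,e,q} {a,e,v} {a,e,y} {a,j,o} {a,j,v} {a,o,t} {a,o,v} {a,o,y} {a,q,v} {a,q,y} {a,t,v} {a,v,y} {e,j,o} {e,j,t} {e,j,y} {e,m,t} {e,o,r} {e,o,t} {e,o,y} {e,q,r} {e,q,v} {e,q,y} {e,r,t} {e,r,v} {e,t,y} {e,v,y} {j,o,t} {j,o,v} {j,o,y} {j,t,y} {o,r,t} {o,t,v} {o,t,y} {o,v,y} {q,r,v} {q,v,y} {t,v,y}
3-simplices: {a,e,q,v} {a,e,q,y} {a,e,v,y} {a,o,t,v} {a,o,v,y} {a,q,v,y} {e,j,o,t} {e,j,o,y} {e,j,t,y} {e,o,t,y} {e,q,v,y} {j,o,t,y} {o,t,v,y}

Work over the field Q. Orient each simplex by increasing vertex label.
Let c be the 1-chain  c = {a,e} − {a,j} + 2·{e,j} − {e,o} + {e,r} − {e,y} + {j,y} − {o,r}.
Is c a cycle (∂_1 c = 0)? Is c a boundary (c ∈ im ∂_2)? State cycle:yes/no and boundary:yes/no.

cycle:yes boundary:yes

n_0=10 n_1=33 n_2=37 n_3=13  [Q]
∂1: piv[ae,aj,ao,aq,at,av,ay,em,er] rk=9  ker:ej,eo,eq,et,ev,ey,jo,jt,jv,jy,mr,mt,or,ot,ov,oy,qr,qv,qy,rt,rv,tv,ty,vy
∂2: piv[aeq,aev,aey,ajo,ajv,aot,aov,aoy,aqv,aqy,atv,avy,ejo,ejt,ejy,emt,eor,eot,eoy,eqr,ert,erv,ety] rk=23  ker:eqv,eqy,evy,jot,jov,joy,jty,ort,otv,oty,ovy,qrv,qvy,tvy
∂3: piv[aeqv,aeqy,aevy,aotv,aovy,aqvy,ejot,ejoy,ejty,eoty,otvy] rk=11  ker:eqvy,joty
∂1c = 0
c vs im∂2: reduces to 0 ⇒ boundary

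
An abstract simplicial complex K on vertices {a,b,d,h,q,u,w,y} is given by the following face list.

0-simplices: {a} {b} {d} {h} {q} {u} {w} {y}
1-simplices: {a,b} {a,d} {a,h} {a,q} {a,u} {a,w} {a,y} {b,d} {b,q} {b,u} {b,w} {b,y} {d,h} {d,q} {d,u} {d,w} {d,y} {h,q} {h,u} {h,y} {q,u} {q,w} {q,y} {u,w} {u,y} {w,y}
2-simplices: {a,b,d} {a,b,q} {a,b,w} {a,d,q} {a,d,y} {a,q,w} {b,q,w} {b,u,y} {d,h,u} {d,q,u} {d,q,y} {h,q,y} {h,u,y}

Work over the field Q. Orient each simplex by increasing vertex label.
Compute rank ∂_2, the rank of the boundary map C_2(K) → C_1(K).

n_0=8 n_1=26 n_2=13  [Q]
∂1: piv[ab,ad,ah,aq,au,aw,ay] rk=7  ker:bd,bq,bu,bw,by,dh,dq,du,dw,dy,hq,hu,hy,qu,qw,qy,uw,uy,wy
∂2: piv[abd,abq,abw,adq,ady,aqw,buy,dhu,dqu,dqy,hqy,huy] rk=12  ker:bqw
rk∂_2=12

rank∂_2=12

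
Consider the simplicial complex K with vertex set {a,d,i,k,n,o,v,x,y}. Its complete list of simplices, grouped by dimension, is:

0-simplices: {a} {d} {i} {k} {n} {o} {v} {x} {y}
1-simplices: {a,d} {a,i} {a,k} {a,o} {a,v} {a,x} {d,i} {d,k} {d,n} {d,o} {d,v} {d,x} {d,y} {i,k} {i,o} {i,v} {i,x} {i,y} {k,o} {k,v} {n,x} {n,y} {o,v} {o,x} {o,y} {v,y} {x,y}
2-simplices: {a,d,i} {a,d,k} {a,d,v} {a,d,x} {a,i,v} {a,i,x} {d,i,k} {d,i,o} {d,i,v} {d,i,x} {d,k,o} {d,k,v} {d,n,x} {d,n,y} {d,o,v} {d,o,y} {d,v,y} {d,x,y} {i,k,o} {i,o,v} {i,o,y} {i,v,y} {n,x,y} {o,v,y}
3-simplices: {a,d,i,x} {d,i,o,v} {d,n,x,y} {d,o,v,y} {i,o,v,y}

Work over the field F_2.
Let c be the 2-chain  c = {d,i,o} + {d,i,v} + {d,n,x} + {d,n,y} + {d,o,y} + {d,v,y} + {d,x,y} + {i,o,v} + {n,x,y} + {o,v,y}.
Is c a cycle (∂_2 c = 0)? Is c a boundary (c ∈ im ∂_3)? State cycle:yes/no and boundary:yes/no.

cycle:yes boundary:yes

n_0=9 n_1=27 n_2=24 n_3=5  [Z2]
∂1: piv[ad,ai,ak,ao,av,ax,dn,dy] rk=8  ker:di,dk,do,dv,dx,ik,io,iv,ix,iy,ko,kv,nx,ny,ov,ox,oy,vy,xy
∂2: piv[adi,adk,adv,adx,aiv,aix,dik,dio,dko,dkv,dnx,dny,dov,doy,dvy,dxy,ioy] rk=17  ker:div,dix,iko,iov,ivy,nxy,ovy
∂3: piv[adix,diov,dnxy,dovy,iovy] rk=5
∂2c = 0
c vs im∂3: reduces to 0 ⇒ boundary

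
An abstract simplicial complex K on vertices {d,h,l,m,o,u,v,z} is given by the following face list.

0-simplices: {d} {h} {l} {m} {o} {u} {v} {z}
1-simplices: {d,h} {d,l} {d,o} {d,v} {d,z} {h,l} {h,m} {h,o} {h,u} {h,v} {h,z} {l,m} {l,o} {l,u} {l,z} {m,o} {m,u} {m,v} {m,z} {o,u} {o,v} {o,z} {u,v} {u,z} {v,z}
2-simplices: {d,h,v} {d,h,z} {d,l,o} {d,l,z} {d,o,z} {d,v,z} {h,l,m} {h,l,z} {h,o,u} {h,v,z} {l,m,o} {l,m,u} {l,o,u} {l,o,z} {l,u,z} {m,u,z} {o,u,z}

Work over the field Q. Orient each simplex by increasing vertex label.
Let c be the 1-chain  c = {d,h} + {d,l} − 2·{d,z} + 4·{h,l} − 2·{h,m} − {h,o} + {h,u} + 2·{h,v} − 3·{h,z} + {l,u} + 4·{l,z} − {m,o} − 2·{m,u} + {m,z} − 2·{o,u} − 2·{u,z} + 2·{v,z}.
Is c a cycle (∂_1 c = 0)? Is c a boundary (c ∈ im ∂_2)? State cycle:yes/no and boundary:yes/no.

n_0=8 n_1=25 n_2=17  [Q]
∂1: piv[dh,dl,do,dv,dz,hm,hu] rk=7  ker:hl,ho,hv,hz,lm,lo,lu,lz,mo,mu,mv,mz,ou,ov,oz,uv,uz,vz
∂2: piv[dhv,dhz,dlo,dlz,doz,dvz,hlm,hlz,hou,lmo,lmu,lou,luz,muz] rk=14  ker:hvz,loz,ouz
∂1c = 0
c vs im∂2: reduces to 0 ⇒ boundary

cycle:yes boundary:yes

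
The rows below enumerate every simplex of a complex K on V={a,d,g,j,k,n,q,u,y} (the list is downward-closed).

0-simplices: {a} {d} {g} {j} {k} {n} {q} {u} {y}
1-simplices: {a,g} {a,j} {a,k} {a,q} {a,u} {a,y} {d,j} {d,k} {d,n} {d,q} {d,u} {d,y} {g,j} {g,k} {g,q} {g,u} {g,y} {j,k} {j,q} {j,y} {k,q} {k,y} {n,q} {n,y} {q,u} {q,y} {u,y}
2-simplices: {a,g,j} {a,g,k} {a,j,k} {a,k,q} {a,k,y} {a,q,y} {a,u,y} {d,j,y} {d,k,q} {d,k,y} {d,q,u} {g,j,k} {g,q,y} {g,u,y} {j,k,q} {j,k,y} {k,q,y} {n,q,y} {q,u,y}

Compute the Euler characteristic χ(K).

n_0=9 n_1=27 n_2=19
χ=+9−27+19=1

χ(K)=1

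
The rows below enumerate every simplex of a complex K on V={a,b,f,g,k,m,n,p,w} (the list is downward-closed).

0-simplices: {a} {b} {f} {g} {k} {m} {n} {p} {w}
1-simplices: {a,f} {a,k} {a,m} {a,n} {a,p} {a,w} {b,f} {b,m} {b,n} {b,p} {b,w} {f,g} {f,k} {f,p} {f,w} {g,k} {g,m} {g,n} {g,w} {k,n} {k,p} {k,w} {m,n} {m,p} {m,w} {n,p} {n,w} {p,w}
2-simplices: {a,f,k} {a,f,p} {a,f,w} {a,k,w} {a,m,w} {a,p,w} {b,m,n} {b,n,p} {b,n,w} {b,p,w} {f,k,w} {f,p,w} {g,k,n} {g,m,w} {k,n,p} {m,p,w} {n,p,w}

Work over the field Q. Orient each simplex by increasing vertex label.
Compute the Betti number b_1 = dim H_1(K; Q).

n_0=9 n_1=28 n_2=17  [Q]
∂1: piv[af,ak,am,an,ap,aw,bf,fg] rk=8  ker:bm,bn,bp,bw,fk,fp,fw,gk,gm,gn,gw,kn,kp,kw,mn,mp,mw,np,nw,pw
∂2: piv[afk,afp,afw,akw,amw,apw,bmn,bnp,bnw,bpw,gkn,gmw,knp,mpw] rk=14  ker:fkw,fpw,npw
b_1=(28−8)−14=6

b_1=6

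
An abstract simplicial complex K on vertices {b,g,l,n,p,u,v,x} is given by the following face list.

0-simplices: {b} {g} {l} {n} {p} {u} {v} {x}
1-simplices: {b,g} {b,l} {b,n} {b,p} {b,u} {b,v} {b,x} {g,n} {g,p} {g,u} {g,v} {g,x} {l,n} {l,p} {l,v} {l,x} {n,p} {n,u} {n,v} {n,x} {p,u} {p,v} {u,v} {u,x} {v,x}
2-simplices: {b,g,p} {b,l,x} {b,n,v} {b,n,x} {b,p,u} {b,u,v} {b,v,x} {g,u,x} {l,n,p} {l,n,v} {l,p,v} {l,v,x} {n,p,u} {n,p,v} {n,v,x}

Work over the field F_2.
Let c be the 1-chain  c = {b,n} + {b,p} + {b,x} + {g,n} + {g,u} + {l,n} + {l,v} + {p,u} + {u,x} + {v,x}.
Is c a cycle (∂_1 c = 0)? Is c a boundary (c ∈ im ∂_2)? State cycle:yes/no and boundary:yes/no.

n_0=8 n_1=25 n_2=15  [Z2]
∂1: piv[bg,bl,bn,bp,bu,bv,bx] rk=7  ker:gn,gp,gu,gv,gx,ln,lp,lv,lx,np,nu,nv,nx,pu,pv,uv,ux,vx
∂2: piv[bgp,blx,bnv,bnx,bpu,buv,bvx,gux,lnp,lnv,lpv,lvx,npu] rk=13  ker:npv,nvx
∂1c = {b} + {n} + {u} + {x}

cycle:no boundary:no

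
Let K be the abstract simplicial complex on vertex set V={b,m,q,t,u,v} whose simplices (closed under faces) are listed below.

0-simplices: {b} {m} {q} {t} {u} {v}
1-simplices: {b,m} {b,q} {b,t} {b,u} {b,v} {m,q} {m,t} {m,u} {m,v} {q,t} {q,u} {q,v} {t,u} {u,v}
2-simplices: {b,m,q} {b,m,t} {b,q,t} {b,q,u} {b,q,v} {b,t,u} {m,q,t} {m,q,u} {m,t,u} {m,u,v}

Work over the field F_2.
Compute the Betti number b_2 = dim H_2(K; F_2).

n_0=6 n_1=14 n_2=10  [Z2]
∂1: piv[bm,bq,bt,bu,bv] rk=5  ker:mq,mt,mu,mv,qt,qu,qv,tu,uv
∂2: piv[bmq,bmt,bqt,bqu,bqv,btu,mqu,muv] rk=8  ker:mqt,mtu
b_2=(10−8)−0=2

b_2=2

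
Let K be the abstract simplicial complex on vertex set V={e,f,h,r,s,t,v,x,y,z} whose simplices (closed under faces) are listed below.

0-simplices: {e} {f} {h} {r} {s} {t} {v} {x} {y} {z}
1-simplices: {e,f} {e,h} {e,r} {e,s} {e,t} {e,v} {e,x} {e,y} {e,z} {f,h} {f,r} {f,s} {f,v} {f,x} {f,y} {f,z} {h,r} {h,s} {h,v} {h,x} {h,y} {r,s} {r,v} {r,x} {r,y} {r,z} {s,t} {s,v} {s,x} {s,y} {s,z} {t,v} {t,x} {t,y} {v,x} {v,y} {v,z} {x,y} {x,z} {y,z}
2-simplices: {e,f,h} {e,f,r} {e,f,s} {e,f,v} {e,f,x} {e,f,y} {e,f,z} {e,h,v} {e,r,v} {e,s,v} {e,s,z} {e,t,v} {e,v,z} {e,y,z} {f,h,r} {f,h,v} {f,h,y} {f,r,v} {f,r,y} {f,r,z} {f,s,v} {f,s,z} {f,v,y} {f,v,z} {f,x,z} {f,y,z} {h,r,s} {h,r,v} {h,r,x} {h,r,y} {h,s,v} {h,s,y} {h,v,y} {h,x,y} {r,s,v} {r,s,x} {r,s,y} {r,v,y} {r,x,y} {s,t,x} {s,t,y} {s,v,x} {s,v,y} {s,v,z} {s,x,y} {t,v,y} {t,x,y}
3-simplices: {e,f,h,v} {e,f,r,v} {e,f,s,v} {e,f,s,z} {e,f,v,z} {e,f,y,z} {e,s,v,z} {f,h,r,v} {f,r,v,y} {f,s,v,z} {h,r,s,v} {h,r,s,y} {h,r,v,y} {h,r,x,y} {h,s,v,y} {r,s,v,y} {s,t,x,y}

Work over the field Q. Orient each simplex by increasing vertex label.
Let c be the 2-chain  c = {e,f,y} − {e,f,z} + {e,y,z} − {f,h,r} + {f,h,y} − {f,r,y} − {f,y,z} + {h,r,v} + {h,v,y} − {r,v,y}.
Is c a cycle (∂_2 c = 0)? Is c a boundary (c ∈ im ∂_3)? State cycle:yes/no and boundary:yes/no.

n_0=10 n_1=40 n_2=47 n_3=17  [Q]
∂1: piv[ef,eh,er,es,et,ev,ex,ey,ez] rk=9  ker:fh,fr,fs,fv,fx,fy,fz,hr,hs,hv,hx,hy,rs,rv,rx,ry,rz,st,sv,sx,sy,sz,tv,tx,ty,vx,vy,vz,xy,xz,yz
∂2: piv[efh,efr,efs,efv,efx,efy,efz,ehv,erv,esv,esz,etv,evz,eyz,fhr,fhy,fry,frz,fvy,fxz,hrs,hrx,hsv,hsy,hxy,rsx,stx,sty,svx,tvy] rk=30  ker:fhv,frv,fsv,fsz,fvz,fyz,hrv,hry,hvy,rsv,rsy,rvy,rxy,svy,svz,sxy,txy
∂3: piv[efhv,efrv,efsv,efsz,efvz,efyz,esvz,fhrv,frvy,hrsv,hrsy,hrvy,hrxy,hsvy,stxy] rk=15  ker:fsvz,rsvy
∂2c = 0
c vs im∂3: residual ≠ 0 ⇒ not boundary

cycle:yes boundary:no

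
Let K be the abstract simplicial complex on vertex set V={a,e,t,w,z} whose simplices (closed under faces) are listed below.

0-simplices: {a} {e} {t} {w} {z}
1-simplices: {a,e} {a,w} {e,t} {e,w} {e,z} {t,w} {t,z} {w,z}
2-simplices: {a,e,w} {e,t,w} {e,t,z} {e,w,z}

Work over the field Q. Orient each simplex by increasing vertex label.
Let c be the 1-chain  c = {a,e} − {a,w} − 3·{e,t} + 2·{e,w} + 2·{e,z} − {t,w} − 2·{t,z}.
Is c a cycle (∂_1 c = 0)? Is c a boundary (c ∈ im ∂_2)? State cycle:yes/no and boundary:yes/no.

cycle:yes boundary:yes

n_0=5 n_1=8 n_2=4  [Q]
∂1: piv[ae,aw,et,ez] rk=4  ker:ew,tw,tz,wz
∂2: piv[aew,etw,etz,ewz] rk=4
∂1c = 0
c vs im∂2: reduces to 0 ⇒ boundary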